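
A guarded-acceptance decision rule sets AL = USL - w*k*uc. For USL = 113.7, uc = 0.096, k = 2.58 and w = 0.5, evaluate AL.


U = k * uc = 2.58 * 0.096 = 0.24768
guard band g = w * U = 0.5 * 0.24768 = 0.12384
AL = USL - g = 113.7 - 0.12384
AL = 113.5762

113.5762


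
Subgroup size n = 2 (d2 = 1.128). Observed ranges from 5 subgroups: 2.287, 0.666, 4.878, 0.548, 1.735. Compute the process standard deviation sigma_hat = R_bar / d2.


R_bar = (2.287 + 0.666 + 4.878 + 0.548 + 1.735) / 5
R_bar = 10.114 / 5 = 2.0228
sigma_hat = R_bar / d2 = 2.0228 / 1.128 = 1.7933

1.7933


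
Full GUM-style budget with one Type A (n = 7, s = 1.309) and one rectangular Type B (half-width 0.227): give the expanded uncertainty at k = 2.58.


u_A = s / sqrt(n) = 1.309 / sqrt(7) = 0.4947555
u_B = half_width / sqrt(3) = 0.227 / sqrt(3) = 0.13105851
uc = sqrt(u_A^2 + u_B^2) = sqrt(0.4947555^2 + 0.13105851^2) = 0.51181963
U = k * uc = 2.58 * 0.51181963
U = 1.3205

1.3205


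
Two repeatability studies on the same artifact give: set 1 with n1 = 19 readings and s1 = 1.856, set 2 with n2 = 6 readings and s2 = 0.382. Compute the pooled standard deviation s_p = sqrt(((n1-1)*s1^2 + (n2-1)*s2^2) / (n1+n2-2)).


s_p = sqrt(((n1-1)*s1^2 + (n2-1)*s2^2) / (n1+n2-2))
numerator = (19-1)*1.856^2 + (6-1)*0.382^2 = 62.005248 + 0.72962 = 62.734868
denominator = 19 + 6 - 2 = 23
s_p^2 = 62.734868 / 23 = 2.727603
s_p = sqrt(2.727603) = 1.6515

1.6515


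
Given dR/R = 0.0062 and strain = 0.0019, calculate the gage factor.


GF = (dR/R) / epsilon
= 0.0062 / 0.0019
= 3.2632

3.2632


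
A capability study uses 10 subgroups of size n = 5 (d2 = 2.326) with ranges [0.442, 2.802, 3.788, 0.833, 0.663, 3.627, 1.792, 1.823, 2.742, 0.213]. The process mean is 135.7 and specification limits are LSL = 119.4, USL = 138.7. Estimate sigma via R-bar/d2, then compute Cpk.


R_bar = (0.442 + 2.802 + 3.788 + 0.833 + 0.663 + 3.627 + 1.792 + 1.823 + 2.742 + 0.213) / 10 = 1.8725
sigma = R_bar / d2 = 1.8725 / 2.326 = 0.80503009
Cp = (USL - LSL)/(6*sigma) = (138.7 - 119.4)/(6*0.80503009) = 3.9957
Cpu = (138.7 - 135.7)/(3*0.80503009) = 1.2422
Cpl = (135.7 - 119.4)/(3*0.80503009) = 6.7492
Cpk = min(Cpu, Cpl) = 1.2422

1.2422


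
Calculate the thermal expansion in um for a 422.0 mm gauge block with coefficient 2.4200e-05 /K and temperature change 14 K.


dL = L * alpha * dT
= 422.0 * 2.4200e-05 * 14
= 0.1429736 mm
dL_um = 0.1429736 * 1000 = 142.9736 um

142.9736


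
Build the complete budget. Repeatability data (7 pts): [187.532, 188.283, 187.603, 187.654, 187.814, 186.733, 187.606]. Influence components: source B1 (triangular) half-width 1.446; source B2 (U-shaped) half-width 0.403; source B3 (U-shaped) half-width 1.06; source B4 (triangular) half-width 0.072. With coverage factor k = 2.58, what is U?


mean = (187.532 + 188.283 + 187.603 + 187.654 + 187.814 + 186.733 + 187.606) / 7 = 187.6035714
s = sqrt(sum((x - mean)^2)/(n-1)) = 0.46033859
u_A = s / sqrt(n) = 0.46033859 / sqrt(7) = 0.17399163
u_B1 = 1.446 / sqrt(6) = 0.59032703
u_B2 = 0.403 / sqrt(2) = 0.28496403
u_B3 = 1.06 / sqrt(2) = 0.74953319
u_B4 = 0.072 / sqrt(6) = 0.029393877
uc = sqrt(0.17399163^2 + 0.59032703^2 + 0.28496403^2 + 0.74953319^2 + 0.029393877^2) = 1.0112505
U = k * uc = 2.58 * 1.0112505
U = 2.6090

2.6090


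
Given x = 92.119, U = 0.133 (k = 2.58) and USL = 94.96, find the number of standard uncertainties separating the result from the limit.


u = U / k = 0.133 / 2.58 = 0.051550388
margin = |USL - x| = |94.96 - 92.119| = 2.841
z = margin / u = 2.841 / 0.051550388
z = 55.1111

55.1111


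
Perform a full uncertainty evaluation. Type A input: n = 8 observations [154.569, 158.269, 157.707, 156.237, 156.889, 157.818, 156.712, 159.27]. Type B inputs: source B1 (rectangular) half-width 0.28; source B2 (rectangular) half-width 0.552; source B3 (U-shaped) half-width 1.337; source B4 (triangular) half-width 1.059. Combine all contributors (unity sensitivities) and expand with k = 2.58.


mean = (154.569 + 158.269 + 157.707 + 156.237 + 156.889 + 157.818 + 156.712 + 159.27) / 8 = 157.183875
s = sqrt(sum((x - mean)^2)/(n-1)) = 1.426732
u_A = s / sqrt(n) = 1.426732 / sqrt(8) = 0.50442594
u_B1 = 0.28 / sqrt(3) = 0.16165808
u_B2 = 0.552 / sqrt(3) = 0.31869735
u_B3 = 1.337 / sqrt(2) = 0.94540177
u_B4 = 1.059 / sqrt(6) = 0.43233494
uc = sqrt(0.50442594^2 + 0.16165808^2 + 0.31869735^2 + 0.94540177^2 + 0.43233494^2) = 1.2094812
U = k * uc = 2.58 * 1.2094812
U = 3.1205

3.1205


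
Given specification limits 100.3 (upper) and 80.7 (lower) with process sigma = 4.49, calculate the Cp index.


Cp = (USL - LSL) / (6 * sigma)
= (100.3 - 80.7) / (6 * 4.49)
= 19.6000 / 26.9400
= 0.7275

0.7275


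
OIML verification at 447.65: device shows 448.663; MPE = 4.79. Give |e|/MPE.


e = indication - reference = 448.663 - 447.65 = 1.0130
|e| = 1.0130
ratio = |e| / MPE = 1.0130 / 4.79
ratio = 0.2115

0.2115


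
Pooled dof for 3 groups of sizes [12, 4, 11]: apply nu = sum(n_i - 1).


nu = sum_i (n_i - 1)
nu = ((12 - 1) + (4 - 1) + (11 - 1))
nu = 11 + 3 + 10
nu = 24

24


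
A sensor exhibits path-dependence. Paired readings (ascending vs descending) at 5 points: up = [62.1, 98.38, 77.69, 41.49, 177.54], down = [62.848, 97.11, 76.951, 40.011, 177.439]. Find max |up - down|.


|62.1 - 62.848| = 0.7480
|98.38 - 97.11| = 1.2700
|77.69 - 76.951| = 0.7390
|41.49 - 40.011| = 1.4790
|177.54 - 177.439| = 0.1010
hysteresis = max(diffs) = 1.4790

1.4790


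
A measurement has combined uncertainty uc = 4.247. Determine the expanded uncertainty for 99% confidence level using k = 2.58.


U = k * uc
U = 2.58 * 4.247
U = 10.9573

10.9573


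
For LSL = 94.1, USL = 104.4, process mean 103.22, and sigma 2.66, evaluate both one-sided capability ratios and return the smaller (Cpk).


Cpu = (USL - mean) / (3*sigma) = (104.4 - 103.22) / (3*2.66) = 0.1479
Cpl = (mean - LSL) / (3*sigma) = (103.22 - 94.1) / (3*2.66) = 1.1429
Cpk = min(Cpu, Cpl) = 0.1479

0.1479


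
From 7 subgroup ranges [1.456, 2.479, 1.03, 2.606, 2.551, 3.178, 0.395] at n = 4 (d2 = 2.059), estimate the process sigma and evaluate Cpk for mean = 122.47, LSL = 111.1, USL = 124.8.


R_bar = (1.456 + 2.479 + 1.03 + 2.606 + 2.551 + 3.178 + 0.395) / 7 = 1.9564286
sigma = R_bar / d2 = 1.9564286 / 2.059 = 0.95018388
Cp = (USL - LSL)/(6*sigma) = (124.8 - 111.1)/(6*0.95018388) = 2.4030
Cpu = (124.8 - 122.47)/(3*0.95018388) = 0.8174
Cpl = (122.47 - 111.1)/(3*0.95018388) = 3.9887
Cpk = min(Cpu, Cpl) = 0.8174

0.8174


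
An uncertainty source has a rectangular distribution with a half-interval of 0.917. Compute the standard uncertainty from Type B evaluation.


u_B = half_width / sqrt(3)
u_B = 0.917 / 1.7320508
u_B = 0.5294

0.5294


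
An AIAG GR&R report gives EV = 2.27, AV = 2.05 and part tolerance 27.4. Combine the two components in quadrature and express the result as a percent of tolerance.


GRR = sqrt(EV^2 + AV^2) = sqrt(2.27^2 + 2.05^2) = 3.0586598
%GRR = GRR / tol * 100 = 3.0586598 / 27.4 * 100
%GRR = 11.1630

11.1630


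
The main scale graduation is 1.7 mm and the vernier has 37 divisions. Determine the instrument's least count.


LC = MSD / n_div
= 1.7 / 37
= 0.0459

0.0459


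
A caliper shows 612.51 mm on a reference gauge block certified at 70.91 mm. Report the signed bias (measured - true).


Systematic error = measured - true
= 612.51 - 70.91
= 541.6000

541.6000


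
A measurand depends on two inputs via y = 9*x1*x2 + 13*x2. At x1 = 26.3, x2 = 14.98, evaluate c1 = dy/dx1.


y = 9*x1*x2 + 13*x2
dy/dx1 = 9*x2
Evaluate at x2 = 14.98: c1 = 9 * 14.98
c1 = 134.8200

134.8200


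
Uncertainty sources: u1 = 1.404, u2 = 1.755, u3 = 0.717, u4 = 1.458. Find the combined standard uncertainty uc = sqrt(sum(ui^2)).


uc = sqrt(1.404^2 + 1.755^2 + 0.717^2 + 1.458^2)
uc = sqrt(7.691094)
uc = 2.7733

2.7733


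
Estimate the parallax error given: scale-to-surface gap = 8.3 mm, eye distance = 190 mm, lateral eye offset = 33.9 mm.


error = h * offset / d
= 8.3 * 33.9 / 190
= 1.4809

1.4809


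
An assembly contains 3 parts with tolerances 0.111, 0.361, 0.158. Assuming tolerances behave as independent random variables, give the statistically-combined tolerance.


RSS = sqrt(0.111^2 + 0.361^2 + 0.158^2)
= sqrt(0.167606)
= 0.4094

0.4094


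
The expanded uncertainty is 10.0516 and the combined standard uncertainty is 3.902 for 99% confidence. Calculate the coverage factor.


k = U / uc
k = 10.0516 / 3.902
k = 2.576

2.576


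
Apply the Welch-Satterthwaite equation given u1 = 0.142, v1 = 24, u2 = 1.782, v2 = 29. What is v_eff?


uc = sqrt(u1^2 + u2^2) = sqrt(0.142^2 + 1.782^2) = 1.7876487
v_eff = uc^4 / (u1^4/v1 + u2^4/v2)
= 1.7876487^4 / (0.142^4/24 + 1.782^4/29)
= 10.212421 / 0.34773945
v_eff = 29.3680

29.3680


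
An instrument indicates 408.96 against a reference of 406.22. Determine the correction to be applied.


Correction = standard - reading
= 406.22 - 408.96
= -2.7400

-2.7400


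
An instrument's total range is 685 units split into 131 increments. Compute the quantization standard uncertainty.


resolution = range / divisions
resolution = 685 / 131 = 5.2290076
u_res = resolution / (2*sqrt(3))
u_res = 5.2290076 / 3.4641016
u_res = 1.5095

1.5095


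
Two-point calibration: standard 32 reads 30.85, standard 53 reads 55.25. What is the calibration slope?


slope = (y2 - y1) / (x2 - x1)
= (55.25 - 30.85) / (53 - 32)
= 24.4000 / 21
= 1.1619

1.1619


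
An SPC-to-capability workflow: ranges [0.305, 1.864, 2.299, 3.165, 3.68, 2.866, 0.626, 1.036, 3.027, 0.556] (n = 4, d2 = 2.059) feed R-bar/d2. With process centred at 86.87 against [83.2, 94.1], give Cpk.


R_bar = (0.305 + 1.864 + 2.299 + 3.165 + 3.68 + 2.866 + 0.626 + 1.036 + 3.027 + 0.556) / 10 = 1.9424
sigma = R_bar / d2 = 1.9424 / 2.059 = 0.94337057
Cp = (USL - LSL)/(6*sigma) = (94.1 - 83.2)/(6*0.94337057) = 1.9257
Cpu = (94.1 - 86.87)/(3*0.94337057) = 2.5547
Cpl = (86.87 - 83.2)/(3*0.94337057) = 1.2968
Cpk = min(Cpu, Cpl) = 1.2968

1.2968


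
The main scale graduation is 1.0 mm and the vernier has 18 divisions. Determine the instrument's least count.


LC = MSD / n_div
= 1.0 / 18
= 0.0556

0.0556


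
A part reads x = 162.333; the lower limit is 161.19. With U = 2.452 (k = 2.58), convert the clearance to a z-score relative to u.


u = U / k = 2.452 / 2.58 = 0.9503876
margin = |LSL - x| = |161.19 - 162.333| = 1.143
z = margin / u = 1.143 / 0.9503876
z = 1.2027

1.2027


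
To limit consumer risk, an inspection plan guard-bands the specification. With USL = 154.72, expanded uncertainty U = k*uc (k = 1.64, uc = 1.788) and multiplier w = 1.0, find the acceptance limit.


U = k * uc = 1.64 * 1.788 = 2.93232
guard band g = w * U = 1.0 * 2.93232 = 2.93232
AL = USL - g = 154.72 - 2.93232
AL = 151.7877

151.7877


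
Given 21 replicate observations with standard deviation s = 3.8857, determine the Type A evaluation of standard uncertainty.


u_A = s / sqrt(n)
u_A = 3.8857 / sqrt(21)
u_A = 3.8857 / 4.5825757
u_A = 0.8479

0.8479


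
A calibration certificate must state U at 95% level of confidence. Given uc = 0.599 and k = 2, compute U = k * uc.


U = k * uc
U = 2 * 0.599
U = 1.1980

1.1980


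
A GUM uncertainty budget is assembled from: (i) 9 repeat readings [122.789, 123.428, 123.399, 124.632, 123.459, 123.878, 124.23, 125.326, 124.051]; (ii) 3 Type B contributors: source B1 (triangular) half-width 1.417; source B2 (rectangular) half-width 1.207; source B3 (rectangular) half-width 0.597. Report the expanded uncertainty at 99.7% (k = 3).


mean = (122.789 + 123.428 + 123.399 + 124.632 + 123.459 + 123.878 + 124.23 + 125.326 + 124.051) / 9 = 123.9102222
s = sqrt(sum((x - mean)^2)/(n-1)) = 0.75854561
u_A = s / sqrt(n) = 0.75854561 / sqrt(9) = 0.25284854
u_B1 = 1.417 / sqrt(6) = 0.57848783
u_B2 = 1.207 / sqrt(3) = 0.69686177
u_B3 = 0.597 / sqrt(3) = 0.34467811
uc = sqrt(0.25284854^2 + 0.57848783^2 + 0.69686177^2 + 0.34467811^2) = 1.0014988
U = k * uc = 3 * 1.0014988
U = 3.0045

3.0045


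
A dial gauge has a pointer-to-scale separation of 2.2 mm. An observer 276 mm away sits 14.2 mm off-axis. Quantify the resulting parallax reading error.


error = h * offset / d
= 2.2 * 14.2 / 276
= 0.1132

0.1132


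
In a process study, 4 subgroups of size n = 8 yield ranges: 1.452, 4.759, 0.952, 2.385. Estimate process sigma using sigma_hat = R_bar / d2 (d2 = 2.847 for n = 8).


R_bar = (1.452 + 4.759 + 0.952 + 2.385) / 4
R_bar = 9.548 / 4 = 2.387
sigma_hat = R_bar / d2 = 2.387 / 2.847 = 0.8384

0.8384


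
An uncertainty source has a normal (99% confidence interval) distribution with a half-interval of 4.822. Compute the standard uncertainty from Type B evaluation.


u_B = half_width / 2.576
u_B = 4.822 / 2.576
u_B = 1.8719

1.8719


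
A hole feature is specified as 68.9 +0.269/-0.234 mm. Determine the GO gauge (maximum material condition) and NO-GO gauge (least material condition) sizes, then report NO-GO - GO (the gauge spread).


GO = nominal - lower_tol (smallest hole = maximum material condition)
GO = 68.9 - 0.234 = 68.666
NO-GO = nominal + upper_tol (largest hole = least material condition)
NO-GO = 68.9 + 0.269 = 69.169
spread = NO-GO - GO = 69.169 - 68.666 = 0.5030

0.5030


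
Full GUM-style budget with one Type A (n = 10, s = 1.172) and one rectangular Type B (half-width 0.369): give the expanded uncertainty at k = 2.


u_A = s / sqrt(n) = 1.172 / sqrt(10) = 0.37061894
u_B = half_width / sqrt(3) = 0.369 / sqrt(3) = 0.21304225
uc = sqrt(u_A^2 + u_B^2) = sqrt(0.37061894^2 + 0.21304225^2) = 0.42748731
U = k * uc = 2 * 0.42748731
U = 0.8550

0.8550


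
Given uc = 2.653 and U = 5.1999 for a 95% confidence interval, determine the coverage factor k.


k = U / uc
k = 5.1999 / 2.653
k = 1.96

1.96


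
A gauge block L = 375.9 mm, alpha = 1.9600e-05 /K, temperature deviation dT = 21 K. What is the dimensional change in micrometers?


dL = L * alpha * dT
= 375.9 * 1.9600e-05 * 21
= 0.1547204 mm
dL_um = 0.1547204 * 1000 = 154.7204 um

154.7204


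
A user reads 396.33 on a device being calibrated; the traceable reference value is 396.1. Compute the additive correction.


Correction = standard - reading
= 396.1 - 396.33
= -0.2300

-0.2300


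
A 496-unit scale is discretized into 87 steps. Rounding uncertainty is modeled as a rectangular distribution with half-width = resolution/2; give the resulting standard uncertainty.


resolution = range / divisions
resolution = 496 / 87 = 5.7011494
u_res = resolution / (2*sqrt(3))
u_res = 5.7011494 / 3.4641016
u_res = 1.6458

1.6458


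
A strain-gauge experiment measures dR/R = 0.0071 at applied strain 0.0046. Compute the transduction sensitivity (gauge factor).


GF = (dR/R) / epsilon
= 0.0071 / 0.0046
= 1.5435

1.5435


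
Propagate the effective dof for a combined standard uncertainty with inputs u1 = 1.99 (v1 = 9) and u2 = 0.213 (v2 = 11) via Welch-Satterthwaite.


uc = sqrt(u1^2 + u2^2) = sqrt(1.99^2 + 0.213^2) = 2.0013668
v_eff = uc^4 / (u1^4/v1 + u2^4/v2)
= 2.0013668^4 / (1.99^4/9 + 0.213^4/11)
= 16.043782 / 1.7426751
v_eff = 9.2064

9.2064


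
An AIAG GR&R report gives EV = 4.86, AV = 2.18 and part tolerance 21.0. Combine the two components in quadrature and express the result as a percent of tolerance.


GRR = sqrt(EV^2 + AV^2) = sqrt(4.86^2 + 2.18^2) = 5.3265373
%GRR = GRR / tol * 100 = 5.3265373 / 21.0 * 100
%GRR = 25.3645

25.3645


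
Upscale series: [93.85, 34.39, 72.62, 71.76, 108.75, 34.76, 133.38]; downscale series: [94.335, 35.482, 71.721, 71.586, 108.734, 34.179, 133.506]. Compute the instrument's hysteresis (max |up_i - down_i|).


|93.85 - 94.335| = 0.4850
|34.39 - 35.482| = 1.0920
|72.62 - 71.721| = 0.8990
|71.76 - 71.586| = 0.1740
|108.75 - 108.734| = 0.0160
|34.76 - 34.179| = 0.5810
|133.38 - 133.506| = 0.1260
hysteresis = max(diffs) = 1.0920

1.0920


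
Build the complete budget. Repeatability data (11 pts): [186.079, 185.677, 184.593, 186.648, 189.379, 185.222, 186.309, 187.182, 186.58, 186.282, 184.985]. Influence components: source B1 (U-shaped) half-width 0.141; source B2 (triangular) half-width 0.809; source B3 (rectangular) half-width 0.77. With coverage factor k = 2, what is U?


mean = (186.079 + 185.677 + 184.593 + 186.648 + 189.379 + 185.222 + 186.309 + 187.182 + 186.58 + 186.282 + 184.985) / 11 = 186.2669091
s = sqrt(sum((x - mean)^2)/(n-1)) = 1.2918265
u_A = s / sqrt(n) = 1.2918265 / sqrt(11) = 0.38950034
u_B1 = 0.141 / sqrt(2) = 0.099702056
u_B2 = 0.809 / sqrt(6) = 0.33027287
u_B3 = 0.77 / sqrt(3) = 0.44455971
uc = sqrt(0.38950034^2 + 0.099702056^2 + 0.33027287^2 + 0.44455971^2) = 0.68437162
U = k * uc = 2 * 0.68437162
U = 1.3687

1.3687


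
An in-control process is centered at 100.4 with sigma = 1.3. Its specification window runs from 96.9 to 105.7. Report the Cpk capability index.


Cpu = (USL - mean) / (3*sigma) = (105.7 - 100.4) / (3*1.3) = 1.3590
Cpl = (mean - LSL) / (3*sigma) = (100.4 - 96.9) / (3*1.3) = 0.8974
Cpk = min(Cpu, Cpl) = 0.8974

0.8974


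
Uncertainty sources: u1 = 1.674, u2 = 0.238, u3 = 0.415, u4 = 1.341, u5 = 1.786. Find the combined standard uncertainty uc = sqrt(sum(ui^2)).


uc = sqrt(1.674^2 + 0.238^2 + 0.415^2 + 1.341^2 + 1.786^2)
uc = sqrt(8.019222)
uc = 2.8318

2.8318


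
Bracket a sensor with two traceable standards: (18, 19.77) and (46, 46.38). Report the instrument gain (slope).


slope = (y2 - y1) / (x2 - x1)
= (46.38 - 19.77) / (46 - 18)
= 26.6100 / 28
= 0.9504

0.9504


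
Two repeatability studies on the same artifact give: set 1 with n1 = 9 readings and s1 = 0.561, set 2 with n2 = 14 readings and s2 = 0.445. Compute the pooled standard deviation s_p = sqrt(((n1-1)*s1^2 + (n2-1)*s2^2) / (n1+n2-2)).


s_p = sqrt(((n1-1)*s1^2 + (n2-1)*s2^2) / (n1+n2-2))
numerator = (9-1)*0.561^2 + (14-1)*0.445^2 = 2.517768 + 2.574325 = 5.092093
denominator = 9 + 14 - 2 = 21
s_p^2 = 5.092093 / 21 = 0.24248062
s_p = sqrt(0.24248062) = 0.4924

0.4924


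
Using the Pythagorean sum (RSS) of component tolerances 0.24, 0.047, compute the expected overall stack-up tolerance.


RSS = sqrt(0.24^2 + 0.047^2)
= sqrt(0.059809)
= 0.2446

0.2446


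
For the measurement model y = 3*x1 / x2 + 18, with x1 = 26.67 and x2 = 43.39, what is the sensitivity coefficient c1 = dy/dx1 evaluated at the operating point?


y = 3*x1 / x2 + 18
dy/dx1 = 3/x2
Evaluate at x2 = 43.39: c1 = 3 / 43.39
c1 = 0.0691

0.0691


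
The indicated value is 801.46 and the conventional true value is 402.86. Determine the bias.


Systematic error = measured - true
= 801.46 - 402.86
= 398.6000

398.6000


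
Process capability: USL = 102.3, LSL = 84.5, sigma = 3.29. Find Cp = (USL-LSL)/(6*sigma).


Cp = (USL - LSL) / (6 * sigma)
= (102.3 - 84.5) / (6 * 3.29)
= 17.8000 / 19.7400
= 0.9017

0.9017


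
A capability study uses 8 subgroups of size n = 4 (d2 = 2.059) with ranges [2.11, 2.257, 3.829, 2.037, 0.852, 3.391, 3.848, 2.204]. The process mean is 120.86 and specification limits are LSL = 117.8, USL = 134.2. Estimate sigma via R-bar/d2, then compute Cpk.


R_bar = (2.11 + 2.257 + 3.829 + 2.037 + 0.852 + 3.391 + 3.848 + 2.204) / 8 = 2.566
sigma = R_bar / d2 = 2.566 / 2.059 = 1.246236
Cp = (USL - LSL)/(6*sigma) = (134.2 - 117.8)/(6*1.246236) = 2.1933
Cpu = (134.2 - 120.86)/(3*1.246236) = 3.5681
Cpl = (120.86 - 117.8)/(3*1.246236) = 0.8185
Cpk = min(Cpu, Cpl) = 0.8185

0.8185


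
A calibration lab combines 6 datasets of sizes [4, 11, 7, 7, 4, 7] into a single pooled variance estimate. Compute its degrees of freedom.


nu = sum_i (n_i - 1)
nu = ((4 - 1) + (11 - 1) + (7 - 1) + (7 - 1) + (4 - 1) + (7 - 1))
nu = 3 + 10 + 6 + 6 + 3 + 6
nu = 34

34


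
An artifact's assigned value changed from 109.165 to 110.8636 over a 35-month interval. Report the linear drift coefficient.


rate = (v2 - v1) / months
= (110.8636 - 109.165) / 35
= 1.6986 / 35
= 0.0485

0.0485


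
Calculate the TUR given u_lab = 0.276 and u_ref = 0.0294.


TUR = u_lab / u_ref
= 0.276 / 0.0294
= 9.3878

9.3878


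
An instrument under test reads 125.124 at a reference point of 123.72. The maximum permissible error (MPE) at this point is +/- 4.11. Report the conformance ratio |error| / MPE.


e = indication - reference = 125.124 - 123.72 = 1.4040
|e| = 1.4040
ratio = |e| / MPE = 1.4040 / 4.11
ratio = 0.3416

0.3416


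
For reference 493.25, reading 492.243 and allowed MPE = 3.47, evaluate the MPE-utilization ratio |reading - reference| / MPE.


e = indication - reference = 492.243 - 493.25 = -1.0070
|e| = 1.0070
ratio = |e| / MPE = 1.0070 / 3.47
ratio = 0.2902

0.2902


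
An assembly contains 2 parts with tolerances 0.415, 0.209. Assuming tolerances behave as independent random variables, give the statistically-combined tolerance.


RSS = sqrt(0.415^2 + 0.209^2)
= sqrt(0.215906)
= 0.4647

0.4647


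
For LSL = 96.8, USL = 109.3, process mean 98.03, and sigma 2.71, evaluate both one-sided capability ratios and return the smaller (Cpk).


Cpu = (USL - mean) / (3*sigma) = (109.3 - 98.03) / (3*2.71) = 1.3862
Cpl = (mean - LSL) / (3*sigma) = (98.03 - 96.8) / (3*2.71) = 0.1513
Cpk = min(Cpu, Cpl) = 0.1513

0.1513


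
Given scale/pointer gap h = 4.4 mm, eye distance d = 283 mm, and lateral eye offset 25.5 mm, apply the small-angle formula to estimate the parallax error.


error = h * offset / d
= 4.4 * 25.5 / 283
= 0.3965

0.3965


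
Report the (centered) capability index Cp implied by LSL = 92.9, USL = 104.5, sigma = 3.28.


Cp = (USL - LSL) / (6 * sigma)
= (104.5 - 92.9) / (6 * 3.28)
= 11.6000 / 19.6800
= 0.5894

0.5894


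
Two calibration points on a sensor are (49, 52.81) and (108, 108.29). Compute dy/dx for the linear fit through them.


slope = (y2 - y1) / (x2 - x1)
= (108.29 - 52.81) / (108 - 49)
= 55.4800 / 59
= 0.9403

0.9403


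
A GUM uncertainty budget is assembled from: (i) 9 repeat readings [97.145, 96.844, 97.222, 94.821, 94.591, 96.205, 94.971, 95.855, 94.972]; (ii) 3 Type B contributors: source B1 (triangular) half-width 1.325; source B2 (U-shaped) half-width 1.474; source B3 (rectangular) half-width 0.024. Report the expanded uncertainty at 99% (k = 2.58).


mean = (97.145 + 96.844 + 97.222 + 94.821 + 94.591 + 96.205 + 94.971 + 95.855 + 94.972) / 9 = 95.84733333
s = sqrt(sum((x - mean)^2)/(n-1)) = 1.0524304
u_A = s / sqrt(n) = 1.0524304 / sqrt(9) = 0.35081013
u_B1 = 1.325 / sqrt(6) = 0.54092898
u_B2 = 1.474 / sqrt(2) = 1.0422754
u_B3 = 0.024 / sqrt(3) = 0.013856406
uc = sqrt(0.35081013^2 + 0.54092898^2 + 1.0422754^2 + 0.013856406^2) = 1.2256435
U = k * uc = 2.58 * 1.2256435
U = 3.1622

3.1622


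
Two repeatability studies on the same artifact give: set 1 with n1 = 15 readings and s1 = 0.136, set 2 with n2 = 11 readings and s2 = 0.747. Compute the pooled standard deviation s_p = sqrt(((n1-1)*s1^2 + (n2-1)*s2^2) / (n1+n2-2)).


s_p = sqrt(((n1-1)*s1^2 + (n2-1)*s2^2) / (n1+n2-2))
numerator = (15-1)*0.136^2 + (11-1)*0.747^2 = 0.258944 + 5.58009 = 5.839034
denominator = 15 + 11 - 2 = 24
s_p^2 = 5.839034 / 24 = 0.24329308
s_p = sqrt(0.24329308) = 0.4932

0.4932


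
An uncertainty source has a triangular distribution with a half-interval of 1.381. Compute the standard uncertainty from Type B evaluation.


u_B = half_width / sqrt(6)
u_B = 1.381 / 2.4494897
u_B = 0.5638

0.5638


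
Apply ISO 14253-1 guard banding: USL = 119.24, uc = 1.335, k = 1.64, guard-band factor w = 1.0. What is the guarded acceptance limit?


U = k * uc = 1.64 * 1.335 = 2.1894
guard band g = w * U = 1.0 * 2.1894 = 2.1894
AL = USL - g = 119.24 - 2.1894
AL = 117.0506

117.0506


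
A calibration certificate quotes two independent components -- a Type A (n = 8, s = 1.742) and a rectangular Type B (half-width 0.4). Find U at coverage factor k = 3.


u_A = s / sqrt(n) = 1.742 / sqrt(8) = 0.61589001
u_B = half_width / sqrt(3) = 0.4 / sqrt(3) = 0.23094011
uc = sqrt(u_A^2 + u_B^2) = sqrt(0.61589001^2 + 0.23094011^2) = 0.65776427
U = k * uc = 3 * 0.65776427
U = 1.9733

1.9733


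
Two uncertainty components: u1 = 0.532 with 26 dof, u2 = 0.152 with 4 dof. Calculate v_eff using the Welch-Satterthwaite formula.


uc = sqrt(u1^2 + u2^2) = sqrt(0.532^2 + 0.152^2) = 0.55328835
v_eff = uc^4 / (u1^4/v1 + u2^4/v2)
= 0.55328835^4 / (0.532^4/26 + 0.152^4/4)
= 0.093714351 / 0.0032143173
v_eff = 29.1553

29.1553


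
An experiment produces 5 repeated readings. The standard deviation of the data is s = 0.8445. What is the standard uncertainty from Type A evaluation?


u_A = s / sqrt(n)
u_A = 0.8445 / sqrt(5)
u_A = 0.8445 / 2.236068
u_A = 0.3777

0.3777


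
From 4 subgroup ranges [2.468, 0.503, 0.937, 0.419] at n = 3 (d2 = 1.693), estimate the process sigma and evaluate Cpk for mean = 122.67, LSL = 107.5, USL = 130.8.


R_bar = (2.468 + 0.503 + 0.937 + 0.419) / 4 = 1.08175
sigma = R_bar / d2 = 1.08175 / 1.693 = 0.63895452
Cp = (USL - LSL)/(6*sigma) = (130.8 - 107.5)/(6*0.63895452) = 6.0776
Cpu = (130.8 - 122.67)/(3*0.63895452) = 4.2413
Cpl = (122.67 - 107.5)/(3*0.63895452) = 7.9140
Cpk = min(Cpu, Cpl) = 4.2413

4.2413


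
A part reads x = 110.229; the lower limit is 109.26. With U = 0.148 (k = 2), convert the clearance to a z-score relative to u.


u = U / k = 0.148 / 2 = 0.074
margin = |LSL - x| = |109.26 - 110.229| = 0.969
z = margin / u = 0.969 / 0.074
z = 13.0946

13.0946


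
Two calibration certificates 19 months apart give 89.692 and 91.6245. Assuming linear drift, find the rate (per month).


rate = (v2 - v1) / months
= (91.6245 - 89.692) / 19
= 1.9325 / 19
= 0.1017

0.1017


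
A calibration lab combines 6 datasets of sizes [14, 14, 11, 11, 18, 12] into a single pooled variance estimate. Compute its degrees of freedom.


nu = sum_i (n_i - 1)
nu = ((14 - 1) + (14 - 1) + (11 - 1) + (11 - 1) + (18 - 1) + (12 - 1))
nu = 13 + 13 + 10 + 10 + 17 + 11
nu = 74

74


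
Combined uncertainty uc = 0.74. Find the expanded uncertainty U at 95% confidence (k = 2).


U = k * uc
U = 2 * 0.74
U = 1.4800

1.4800


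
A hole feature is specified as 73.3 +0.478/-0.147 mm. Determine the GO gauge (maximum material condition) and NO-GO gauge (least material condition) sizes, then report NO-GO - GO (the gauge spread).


GO = nominal - lower_tol (smallest hole = maximum material condition)
GO = 73.3 - 0.147 = 73.153
NO-GO = nominal + upper_tol (largest hole = least material condition)
NO-GO = 73.3 + 0.478 = 73.778
spread = NO-GO - GO = 73.778 - 73.153 = 0.6250

0.6250


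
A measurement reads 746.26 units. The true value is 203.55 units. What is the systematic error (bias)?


Systematic error = measured - true
= 746.26 - 203.55
= 542.7100

542.7100


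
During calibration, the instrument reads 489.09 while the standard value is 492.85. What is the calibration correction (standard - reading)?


Correction = standard - reading
= 492.85 - 489.09
= 3.7600

3.7600


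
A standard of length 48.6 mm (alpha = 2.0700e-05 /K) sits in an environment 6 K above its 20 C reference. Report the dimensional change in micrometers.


dL = L * alpha * dT
= 48.6 * 2.0700e-05 * 6
= 0.0060361 mm
dL_um = 0.0060361 * 1000 = 6.0361 um

6.0361


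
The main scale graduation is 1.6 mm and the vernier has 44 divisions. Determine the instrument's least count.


LC = MSD / n_div
= 1.6 / 44
= 0.0364

0.0364


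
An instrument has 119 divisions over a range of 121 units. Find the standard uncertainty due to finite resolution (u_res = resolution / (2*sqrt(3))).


resolution = range / divisions
resolution = 121 / 119 = 1.0168067
u_res = resolution / (2*sqrt(3))
u_res = 1.0168067 / 3.4641016
u_res = 0.2935

0.2935


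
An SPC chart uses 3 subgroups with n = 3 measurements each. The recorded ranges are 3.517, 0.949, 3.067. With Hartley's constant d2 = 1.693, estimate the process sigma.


R_bar = (3.517 + 0.949 + 3.067) / 3
R_bar = 7.533 / 3 = 2.511
sigma_hat = R_bar / d2 = 2.511 / 1.693 = 1.4832

1.4832


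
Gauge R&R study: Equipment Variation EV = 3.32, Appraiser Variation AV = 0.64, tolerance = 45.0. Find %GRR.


GRR = sqrt(EV^2 + AV^2) = sqrt(3.32^2 + 0.64^2) = 3.3811241
%GRR = GRR / tol * 100 = 3.3811241 / 45.0 * 100
%GRR = 7.5136

7.5136


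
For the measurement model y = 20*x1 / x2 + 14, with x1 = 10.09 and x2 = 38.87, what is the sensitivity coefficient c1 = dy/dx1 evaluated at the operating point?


y = 20*x1 / x2 + 14
dy/dx1 = 20/x2
Evaluate at x2 = 38.87: c1 = 20 / 38.87
c1 = 0.5145

0.5145


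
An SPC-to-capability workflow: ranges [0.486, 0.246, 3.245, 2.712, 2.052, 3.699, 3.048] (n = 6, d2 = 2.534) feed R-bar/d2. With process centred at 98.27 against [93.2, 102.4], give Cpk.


R_bar = (0.486 + 0.246 + 3.245 + 2.712 + 2.052 + 3.699 + 3.048) / 7 = 2.2125714
sigma = R_bar / d2 = 2.2125714 / 2.534 = 0.87315367
Cp = (USL - LSL)/(6*sigma) = (102.4 - 93.2)/(6*0.87315367) = 1.7561
Cpu = (102.4 - 98.27)/(3*0.87315367) = 1.5767
Cpl = (98.27 - 93.2)/(3*0.87315367) = 1.9355
Cpk = min(Cpu, Cpl) = 1.5767

1.5767


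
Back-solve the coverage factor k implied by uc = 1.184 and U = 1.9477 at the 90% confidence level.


k = U / uc
k = 1.9477 / 1.184
k = 1.645

1.645


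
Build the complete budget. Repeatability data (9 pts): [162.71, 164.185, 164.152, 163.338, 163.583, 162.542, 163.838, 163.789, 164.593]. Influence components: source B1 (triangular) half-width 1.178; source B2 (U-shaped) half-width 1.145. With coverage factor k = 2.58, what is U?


mean = (162.71 + 164.185 + 164.152 + 163.338 + 163.583 + 162.542 + 163.838 + 163.789 + 164.593) / 9 = 163.6366667
s = sqrt(sum((x - mean)^2)/(n-1)) = 0.67948878
u_A = s / sqrt(n) = 0.67948878 / sqrt(9) = 0.22649626
u_B1 = 1.178 / sqrt(6) = 0.48091649
u_B2 = 1.145 / sqrt(2) = 0.80963726
uc = sqrt(0.22649626^2 + 0.48091649^2 + 0.80963726^2) = 0.96855238
U = k * uc = 2.58 * 0.96855238
U = 2.4989

2.4989


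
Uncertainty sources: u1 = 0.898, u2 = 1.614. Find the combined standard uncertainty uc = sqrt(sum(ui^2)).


uc = sqrt(0.898^2 + 1.614^2)
uc = sqrt(3.4114)
uc = 1.8470

1.8470


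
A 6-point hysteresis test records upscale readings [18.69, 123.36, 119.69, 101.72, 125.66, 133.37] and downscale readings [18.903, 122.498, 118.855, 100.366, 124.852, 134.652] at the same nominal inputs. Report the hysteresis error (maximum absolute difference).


|18.69 - 18.903| = 0.2130
|123.36 - 122.498| = 0.8620
|119.69 - 118.855| = 0.8350
|101.72 - 100.366| = 1.3540
|125.66 - 124.852| = 0.8080
|133.37 - 134.652| = 1.2820
hysteresis = max(diffs) = 1.3540

1.3540


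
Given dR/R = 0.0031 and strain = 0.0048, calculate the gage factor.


GF = (dR/R) / epsilon
= 0.0031 / 0.0048
= 0.6458

0.6458


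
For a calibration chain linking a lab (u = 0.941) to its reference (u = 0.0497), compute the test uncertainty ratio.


TUR = u_lab / u_ref
= 0.941 / 0.0497
= 18.9336

18.9336


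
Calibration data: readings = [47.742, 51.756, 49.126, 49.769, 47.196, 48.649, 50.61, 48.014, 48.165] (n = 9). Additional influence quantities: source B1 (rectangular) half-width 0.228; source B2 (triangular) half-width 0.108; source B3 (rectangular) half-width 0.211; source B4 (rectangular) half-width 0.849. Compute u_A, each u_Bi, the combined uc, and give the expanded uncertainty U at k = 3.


mean = (47.742 + 51.756 + 49.126 + 49.769 + 47.196 + 48.649 + 50.61 + 48.014 + 48.165) / 9 = 49.003
s = sqrt(sum((x - mean)^2)/(n-1)) = 1.4758216
u_A = s / sqrt(n) = 1.4758216 / sqrt(9) = 0.49194053
u_B1 = 0.228 / sqrt(3) = 0.13163586
u_B2 = 0.108 / sqrt(6) = 0.044090815
u_B3 = 0.211 / sqrt(3) = 0.12182091
u_B4 = 0.849 / sqrt(3) = 0.49017038
uc = sqrt(0.49194053^2 + 0.13163586^2 + 0.044090815^2 + 0.12182091^2 + 0.49017038^2) = 0.71859921
U = k * uc = 3 * 0.71859921
U = 2.1558

2.1558


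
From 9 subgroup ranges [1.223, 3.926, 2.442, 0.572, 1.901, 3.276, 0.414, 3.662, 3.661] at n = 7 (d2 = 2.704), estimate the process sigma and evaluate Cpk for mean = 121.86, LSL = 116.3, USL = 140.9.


R_bar = (1.223 + 3.926 + 2.442 + 0.572 + 1.901 + 3.276 + 0.414 + 3.662 + 3.661) / 9 = 2.3418889
sigma = R_bar / d2 = 2.3418889 / 2.704 = 0.86608317
Cp = (USL - LSL)/(6*sigma) = (140.9 - 116.3)/(6*0.86608317) = 4.7340
Cpu = (140.9 - 121.86)/(3*0.86608317) = 7.3280
Cpl = (121.86 - 116.3)/(3*0.86608317) = 2.1399
Cpk = min(Cpu, Cpl) = 2.1399

2.1399


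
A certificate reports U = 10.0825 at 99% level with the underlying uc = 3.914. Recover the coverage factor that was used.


k = U / uc
k = 10.0825 / 3.914
k = 2.576

2.576


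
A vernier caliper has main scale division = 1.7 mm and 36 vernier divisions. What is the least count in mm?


LC = MSD / n_div
= 1.7 / 36
= 0.0472

0.0472


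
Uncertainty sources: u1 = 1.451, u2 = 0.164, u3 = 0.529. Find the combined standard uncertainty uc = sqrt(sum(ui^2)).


uc = sqrt(1.451^2 + 0.164^2 + 0.529^2)
uc = sqrt(2.412138)
uc = 1.5531

1.5531


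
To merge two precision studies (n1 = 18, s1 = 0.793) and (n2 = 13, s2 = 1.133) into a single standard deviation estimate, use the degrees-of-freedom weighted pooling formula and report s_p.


s_p = sqrt(((n1-1)*s1^2 + (n2-1)*s2^2) / (n1+n2-2))
numerator = (18-1)*0.793^2 + (13-1)*1.133^2 = 10.690433 + 15.404268 = 26.094701
denominator = 18 + 13 - 2 = 29
s_p^2 = 26.094701 / 29 = 0.89981728
s_p = sqrt(0.89981728) = 0.9486

0.9486


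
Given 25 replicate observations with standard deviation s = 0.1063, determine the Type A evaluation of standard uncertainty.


u_A = s / sqrt(n)
u_A = 0.1063 / sqrt(25)
u_A = 0.1063 / 5
u_A = 0.0213

0.0213


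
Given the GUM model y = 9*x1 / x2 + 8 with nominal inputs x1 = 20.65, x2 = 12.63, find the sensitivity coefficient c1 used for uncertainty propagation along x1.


y = 9*x1 / x2 + 8
dy/dx1 = 9/x2
Evaluate at x2 = 12.63: c1 = 9 / 12.63
c1 = 0.7126

0.7126


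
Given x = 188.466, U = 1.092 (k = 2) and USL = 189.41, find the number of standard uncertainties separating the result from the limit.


u = U / k = 1.092 / 2 = 0.546
margin = |USL - x| = |189.41 - 188.466| = 0.944
z = margin / u = 0.944 / 0.546
z = 1.7289

1.7289


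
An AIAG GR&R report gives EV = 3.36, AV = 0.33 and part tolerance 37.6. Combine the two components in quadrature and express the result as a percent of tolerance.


GRR = sqrt(EV^2 + AV^2) = sqrt(3.36^2 + 0.33^2) = 3.3761665
%GRR = GRR / tol * 100 = 3.3761665 / 37.6 * 100
%GRR = 8.9792

8.9792


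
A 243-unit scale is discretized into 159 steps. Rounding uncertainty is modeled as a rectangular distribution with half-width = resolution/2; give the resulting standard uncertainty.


resolution = range / divisions
resolution = 243 / 159 = 1.5283019
u_res = resolution / (2*sqrt(3))
u_res = 1.5283019 / 3.4641016
u_res = 0.4412

0.4412


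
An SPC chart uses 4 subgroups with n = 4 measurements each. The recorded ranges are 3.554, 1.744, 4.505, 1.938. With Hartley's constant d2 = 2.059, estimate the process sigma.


R_bar = (3.554 + 1.744 + 4.505 + 1.938) / 4
R_bar = 11.741 / 4 = 2.93525
sigma_hat = R_bar / d2 = 2.93525 / 2.059 = 1.4256

1.4256


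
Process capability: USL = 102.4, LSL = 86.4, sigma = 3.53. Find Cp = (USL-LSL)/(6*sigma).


Cp = (USL - LSL) / (6 * sigma)
= (102.4 - 86.4) / (6 * 3.53)
= 16.0000 / 21.1800
= 0.7554

0.7554


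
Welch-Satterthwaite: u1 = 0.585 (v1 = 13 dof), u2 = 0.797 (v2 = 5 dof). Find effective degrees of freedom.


uc = sqrt(u1^2 + u2^2) = sqrt(0.585^2 + 0.797^2) = 0.98865262
v_eff = uc^4 / (u1^4/v1 + u2^4/v2)
= 0.98865262^4 / (0.585^4/13 + 0.797^4/5)
= 0.95537723 / 0.089707168
v_eff = 10.6500

10.6500


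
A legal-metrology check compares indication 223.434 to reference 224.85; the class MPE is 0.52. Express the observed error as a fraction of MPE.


e = indication - reference = 223.434 - 224.85 = -1.4160
|e| = 1.4160
ratio = |e| / MPE = 1.4160 / 0.52
ratio = 2.7231

2.7231


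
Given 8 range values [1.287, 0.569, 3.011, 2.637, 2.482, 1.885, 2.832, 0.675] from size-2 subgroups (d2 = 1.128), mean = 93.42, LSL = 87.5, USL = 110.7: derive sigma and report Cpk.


R_bar = (1.287 + 0.569 + 3.011 + 2.637 + 2.482 + 1.885 + 2.832 + 0.675) / 8 = 1.92225
sigma = R_bar / d2 = 1.92225 / 1.128 = 1.7041223
Cp = (USL - LSL)/(6*sigma) = (110.7 - 87.5)/(6*1.7041223) = 2.2690
Cpu = (110.7 - 93.42)/(3*1.7041223) = 3.3800
Cpl = (93.42 - 87.5)/(3*1.7041223) = 1.1580
Cpk = min(Cpu, Cpl) = 1.1580

1.1580


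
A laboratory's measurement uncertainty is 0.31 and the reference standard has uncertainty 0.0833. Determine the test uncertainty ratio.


TUR = u_lab / u_ref
= 0.31 / 0.0833
= 3.7215

3.7215


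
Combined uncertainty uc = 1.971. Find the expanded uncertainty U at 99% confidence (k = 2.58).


U = k * uc
U = 2.58 * 1.971
U = 5.0852

5.0852


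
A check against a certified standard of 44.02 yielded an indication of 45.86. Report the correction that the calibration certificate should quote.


Correction = standard - reading
= 44.02 - 45.86
= -1.8400

-1.8400


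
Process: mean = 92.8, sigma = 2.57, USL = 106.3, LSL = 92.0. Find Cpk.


Cpu = (USL - mean) / (3*sigma) = (106.3 - 92.8) / (3*2.57) = 1.7510
Cpl = (mean - LSL) / (3*sigma) = (92.8 - 92.0) / (3*2.57) = 0.1038
Cpk = min(Cpu, Cpl) = 0.1038

0.1038


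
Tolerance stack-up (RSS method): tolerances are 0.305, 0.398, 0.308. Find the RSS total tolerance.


RSS = sqrt(0.305^2 + 0.398^2 + 0.308^2)
= sqrt(0.346293)
= 0.5885

0.5885


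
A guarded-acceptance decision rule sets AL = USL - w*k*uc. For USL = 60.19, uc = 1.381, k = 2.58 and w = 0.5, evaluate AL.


U = k * uc = 2.58 * 1.381 = 3.56298
guard band g = w * U = 0.5 * 3.56298 = 1.78149
AL = USL - g = 60.19 - 1.78149
AL = 58.4085

58.4085


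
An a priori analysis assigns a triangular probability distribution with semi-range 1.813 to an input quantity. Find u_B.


u_B = half_width / sqrt(6)
u_B = 1.813 / 2.4494897
u_B = 0.7402

0.7402


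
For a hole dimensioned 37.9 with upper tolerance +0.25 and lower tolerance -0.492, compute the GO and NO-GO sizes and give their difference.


GO = nominal - lower_tol (smallest hole = maximum material condition)
GO = 37.9 - 0.492 = 37.408
NO-GO = nominal + upper_tol (largest hole = least material condition)
NO-GO = 37.9 + 0.25 = 38.15
spread = NO-GO - GO = 38.15 - 37.408 = 0.7420

0.7420


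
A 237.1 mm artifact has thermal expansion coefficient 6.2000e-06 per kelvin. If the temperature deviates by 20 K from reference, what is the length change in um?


dL = L * alpha * dT
= 237.1 * 6.2000e-06 * 20
= 0.0294004 mm
dL_um = 0.0294004 * 1000 = 29.4004 um

29.4004


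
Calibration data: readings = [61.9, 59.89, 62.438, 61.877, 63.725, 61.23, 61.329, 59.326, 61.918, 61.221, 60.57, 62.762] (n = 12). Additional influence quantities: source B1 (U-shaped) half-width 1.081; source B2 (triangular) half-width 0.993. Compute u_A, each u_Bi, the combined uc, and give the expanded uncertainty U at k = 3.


mean = (61.9 + 59.89 + 62.438 + 61.877 + 63.725 + 61.23 + 61.329 + 59.326 + 61.918 + 61.221 + 60.57 + 62.762) / 12 = 61.5155
s = sqrt(sum((x - mean)^2)/(n-1)) = 1.2158178
u_A = s / sqrt(n) = 1.2158178 / sqrt(12) = 0.35097637
u_B1 = 1.081 / sqrt(2) = 0.76438243
u_B2 = 0.993 / sqrt(6) = 0.40539055
uc = sqrt(0.35097637^2 + 0.76438243^2 + 0.40539055^2) = 0.93370574
U = k * uc = 3 * 0.93370574
U = 2.8011

2.8011


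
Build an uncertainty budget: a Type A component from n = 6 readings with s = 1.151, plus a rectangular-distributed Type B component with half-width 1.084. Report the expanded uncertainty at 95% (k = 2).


u_A = s / sqrt(n) = 1.151 / sqrt(6) = 0.46989378
u_B = half_width / sqrt(3) = 1.084 / sqrt(3) = 0.62584769
uc = sqrt(u_A^2 + u_B^2) = sqrt(0.46989378^2 + 0.62584769^2) = 0.78261453
U = k * uc = 2 * 0.78261453
U = 1.5652

1.5652


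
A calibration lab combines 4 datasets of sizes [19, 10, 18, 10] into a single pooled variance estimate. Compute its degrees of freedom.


nu = sum_i (n_i - 1)
nu = ((19 - 1) + (10 - 1) + (18 - 1) + (10 - 1))
nu = 18 + 9 + 17 + 9
nu = 53

53
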